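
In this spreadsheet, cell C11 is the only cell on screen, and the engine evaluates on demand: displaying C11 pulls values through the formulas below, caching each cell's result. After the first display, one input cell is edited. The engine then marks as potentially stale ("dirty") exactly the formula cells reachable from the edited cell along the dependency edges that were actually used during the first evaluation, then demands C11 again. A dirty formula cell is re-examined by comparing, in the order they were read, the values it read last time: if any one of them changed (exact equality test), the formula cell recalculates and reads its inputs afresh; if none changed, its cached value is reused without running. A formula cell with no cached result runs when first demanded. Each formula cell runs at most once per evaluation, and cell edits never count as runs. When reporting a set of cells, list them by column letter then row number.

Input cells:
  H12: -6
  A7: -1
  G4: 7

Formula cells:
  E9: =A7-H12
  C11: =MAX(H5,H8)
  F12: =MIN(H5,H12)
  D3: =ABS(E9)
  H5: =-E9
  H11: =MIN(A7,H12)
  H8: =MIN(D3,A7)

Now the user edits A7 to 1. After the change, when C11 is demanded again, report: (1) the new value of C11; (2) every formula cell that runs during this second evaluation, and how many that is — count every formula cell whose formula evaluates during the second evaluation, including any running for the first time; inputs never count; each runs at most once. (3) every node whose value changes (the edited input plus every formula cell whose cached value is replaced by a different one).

C11 now evaluates to 1.
Run set: C11, D3, E9, H5, H8 (5 run).
Changed values: A7, C11, D3, E9, H5, H8.

Initial pass — values computed on the first demand:
  E9 = -1 - -6 = 5
  D3 = ABS(5) = 5
  H5 = -(5) = -5
  H8 = MIN(5, -1) = -1
  C11 = MAX(-5, -1) = -1

Second demand — change propagation:
  E9: re-runs because A7 -1->1; new result 7.
  D3: re-runs because E9 5->7; new result 7.
  H5: re-runs because E9 5->7; new result -7.
  H8: re-runs because D3 5->7; A7 -1->1; new result 1.
  C11: re-runs because H5 -5->-7; H8 -1->1; new result 1.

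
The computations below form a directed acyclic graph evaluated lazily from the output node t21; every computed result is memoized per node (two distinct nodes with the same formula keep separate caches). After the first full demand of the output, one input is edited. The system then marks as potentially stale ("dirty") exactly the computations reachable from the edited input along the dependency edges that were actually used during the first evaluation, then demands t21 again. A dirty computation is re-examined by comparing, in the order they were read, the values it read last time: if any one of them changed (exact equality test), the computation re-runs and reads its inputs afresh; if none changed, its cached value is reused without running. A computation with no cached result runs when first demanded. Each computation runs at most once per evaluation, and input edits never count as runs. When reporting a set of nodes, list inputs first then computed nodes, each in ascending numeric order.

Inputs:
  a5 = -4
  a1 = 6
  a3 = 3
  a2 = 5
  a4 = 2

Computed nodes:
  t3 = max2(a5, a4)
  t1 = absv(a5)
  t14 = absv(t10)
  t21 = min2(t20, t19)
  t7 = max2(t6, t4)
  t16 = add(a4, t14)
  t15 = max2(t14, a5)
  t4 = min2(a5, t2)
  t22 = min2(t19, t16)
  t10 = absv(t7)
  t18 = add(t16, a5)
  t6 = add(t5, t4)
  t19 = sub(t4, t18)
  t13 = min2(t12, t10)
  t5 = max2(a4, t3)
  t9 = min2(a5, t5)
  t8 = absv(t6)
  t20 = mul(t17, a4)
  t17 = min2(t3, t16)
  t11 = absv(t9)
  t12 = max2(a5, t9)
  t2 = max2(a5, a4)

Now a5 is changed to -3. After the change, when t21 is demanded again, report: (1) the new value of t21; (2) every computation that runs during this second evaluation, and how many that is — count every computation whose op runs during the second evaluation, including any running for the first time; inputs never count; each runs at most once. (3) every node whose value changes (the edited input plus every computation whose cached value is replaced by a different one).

First demand of the output computes:
  t2 = max2(-4, 2) = 2
  t3 = max2(-4, 2) = 2
  t4 = min2(-4, 2) = -4
  t5 = max2(2, 2) = 2
  t6 = add(2, -4) = -2
  t7 = max2(-2, -4) = -2
  t10 = absv(-2) = 2
  t14 = absv(2) = 2
  t16 = add(2, 2) = 4
  t17 = min2(2, 4) = 2
  t18 = add(4, -4) = 0
  t19 = sub(-4, 0) = -4
  t20 = mul(2, 2) = 4
  t21 = min2(4, -4) = -4

After the edit, cleaning proceeds:
  t2: a read changed (a5 -4->-3) — executes, giving 2 — identical to its old value.
  t3: a read changed (a5 -4->-3) — executes, giving 2 — identical to its old value.
  t4: a read changed (a5 -4->-3) — executes, giving -3.
  t5: dirty, but its reads are unchanged (a4 unchanged, t3 unchanged); cached 2 stands.
  t6: a read changed (t4 -4->-3) — executes, giving -1.
  t7: a read changed (t6 -2->-1; t4 -4->-3) — executes, giving -1.
  t10: a read changed (t7 -2->-1) — executes, giving 1.
  t14: a read changed (t10 2->1) — executes, giving 1.
  t16: a read changed (t14 2->1) — executes, giving 3.
  t17: a read changed (t16 4->3) — executes, giving 2 — identical to its old value.
  t18: a read changed (t16 4->3; a5 -4->-3) — executes, giving 0 — identical to its old value.
  t19: a read changed (t4 -4->-3) — executes, giving -3.
  t20: dirty, but its reads are unchanged (t17 unchanged, a4 unchanged); cached 4 stands.
  t21: a read changed (t19 -4->-3) — executes, giving -3.

Note where the cutoff bites: t5 is checked, finds nothing changed, and keeps its cache.

Demanding t21 again yields -3.
12 computations run: t2, t3, t4, t6, t7, t10, t14, t16, t17, t18, t19, t21.
The nodes whose values change: a5, t4, t6, t7, t10, t14, t16, t19, t21.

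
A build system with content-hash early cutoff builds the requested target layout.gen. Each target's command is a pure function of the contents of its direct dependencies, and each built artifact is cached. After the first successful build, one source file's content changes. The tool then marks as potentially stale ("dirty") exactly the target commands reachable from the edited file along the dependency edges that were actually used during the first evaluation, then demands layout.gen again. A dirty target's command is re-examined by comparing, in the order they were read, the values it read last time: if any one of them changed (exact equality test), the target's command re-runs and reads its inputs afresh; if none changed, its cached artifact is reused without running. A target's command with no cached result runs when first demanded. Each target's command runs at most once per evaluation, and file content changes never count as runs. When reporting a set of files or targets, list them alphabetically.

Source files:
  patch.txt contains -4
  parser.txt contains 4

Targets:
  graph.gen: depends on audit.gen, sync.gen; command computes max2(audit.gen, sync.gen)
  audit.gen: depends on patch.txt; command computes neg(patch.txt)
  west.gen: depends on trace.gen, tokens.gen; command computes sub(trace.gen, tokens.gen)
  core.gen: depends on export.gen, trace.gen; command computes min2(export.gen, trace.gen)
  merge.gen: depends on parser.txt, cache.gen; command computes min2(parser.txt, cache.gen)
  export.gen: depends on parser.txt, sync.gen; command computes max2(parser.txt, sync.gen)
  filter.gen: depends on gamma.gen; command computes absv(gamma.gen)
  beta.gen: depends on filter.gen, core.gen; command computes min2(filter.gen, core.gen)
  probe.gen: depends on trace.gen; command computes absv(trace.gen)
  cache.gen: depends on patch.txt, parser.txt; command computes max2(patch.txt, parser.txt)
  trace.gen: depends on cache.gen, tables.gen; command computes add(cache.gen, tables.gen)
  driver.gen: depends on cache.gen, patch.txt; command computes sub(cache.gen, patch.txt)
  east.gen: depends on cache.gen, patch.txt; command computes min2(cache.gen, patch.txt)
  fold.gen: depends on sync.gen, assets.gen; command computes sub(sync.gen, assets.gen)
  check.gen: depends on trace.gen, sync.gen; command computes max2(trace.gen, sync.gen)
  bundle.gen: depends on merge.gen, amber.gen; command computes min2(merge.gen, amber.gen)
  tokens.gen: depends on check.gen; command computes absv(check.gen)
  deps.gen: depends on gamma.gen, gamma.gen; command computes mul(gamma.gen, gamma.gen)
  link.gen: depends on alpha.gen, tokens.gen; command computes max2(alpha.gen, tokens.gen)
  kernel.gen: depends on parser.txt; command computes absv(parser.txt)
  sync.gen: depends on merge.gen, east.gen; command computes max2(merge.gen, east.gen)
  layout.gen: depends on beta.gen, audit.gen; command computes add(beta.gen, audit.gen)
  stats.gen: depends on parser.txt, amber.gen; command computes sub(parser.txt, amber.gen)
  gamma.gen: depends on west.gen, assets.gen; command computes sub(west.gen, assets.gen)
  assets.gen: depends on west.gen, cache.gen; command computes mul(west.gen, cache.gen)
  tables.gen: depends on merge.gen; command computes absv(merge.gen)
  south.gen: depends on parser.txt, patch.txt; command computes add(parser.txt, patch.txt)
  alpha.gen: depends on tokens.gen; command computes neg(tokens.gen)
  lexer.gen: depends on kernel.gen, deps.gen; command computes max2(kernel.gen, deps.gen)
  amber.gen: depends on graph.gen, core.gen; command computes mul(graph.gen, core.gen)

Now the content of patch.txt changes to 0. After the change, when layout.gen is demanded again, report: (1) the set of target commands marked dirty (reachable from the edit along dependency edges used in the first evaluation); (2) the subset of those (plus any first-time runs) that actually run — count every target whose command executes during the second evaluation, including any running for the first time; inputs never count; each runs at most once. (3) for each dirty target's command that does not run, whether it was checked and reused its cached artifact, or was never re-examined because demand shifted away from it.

Marked dirty: assets.gen, audit.gen, beta.gen, cache.gen, check.gen, core.gen, east.gen, export.gen, filter.gen, gamma.gen, layout.gen, merge.gen, sync.gen, tables.gen, tokens.gen, trace.gen, west.gen.
Target commands that run: audit.gen, cache.gen, east.gen, layout.gen, sync.gen — 5 in total.
Checked but reused from cache: assets.gen, beta.gen, check.gen, core.gen, export.gen, filter.gen, gamma.gen, merge.gen, tables.gen, tokens.gen, trace.gen, west.gen.
Key observation: the cutoff stops propagation at merge.gen — its inputs' values are unchanged, so it reuses its cache.

First evaluation (everything demanded from the output):
  audit.gen = neg(-4) = 4
  cache.gen = max2(-4, 4) = 4
  east.gen = min2(4, -4) = -4
  merge.gen = min2(4, 4) = 4
  sync.gen = max2(4, -4) = 4
  export.gen = max2(4, 4) = 4
  tables.gen = absv(4) = 4
  trace.gen = add(4, 4) = 8
  check.gen = max2(8, 4) = 8
  core.gen = min2(4, 8) = 4
  tokens.gen = absv(8) = 8
  west.gen = sub(8, 8) = 0
  assets.gen = mul(0, 4) = 0
  gamma.gen = sub(0, 0) = 0
  filter.gen = absv(0) = 0
  beta.gen = min2(0, 4) = 0
  layout.gen = add(0, 4) = 4

Propagation after the edit:
  audit.gen: runs — patch.txt -4->0; result 0.
  cache.gen: runs — patch.txt -4->0; result 4 (same value as before).
  east.gen: runs — patch.txt -4->0; result 0.
  merge.gen: checked — values it read are unchanged (parser.txt unchanged, cache.gen unchanged); reused cached 4 without running.
  sync.gen: runs — east.gen -4->0; result 4 (same value as before).
  export.gen: checked — values it read are unchanged (parser.txt unchanged, sync.gen unchanged); reused cached 4 without running.
  tables.gen: checked — values it read are unchanged (merge.gen unchanged); reused cached 4 without running.
  trace.gen: checked — values it read are unchanged (cache.gen unchanged, tables.gen unchanged); reused cached 8 without running.
  check.gen: checked — values it read are unchanged (trace.gen unchanged, sync.gen unchanged); reused cached 8 without running.
  core.gen: checked — values it read are unchanged (export.gen unchanged, trace.gen unchanged); reused cached 4 without running.
  tokens.gen: checked — values it read are unchanged (check.gen unchanged); reused cached 8 without running.
  west.gen: checked — values it read are unchanged (trace.gen unchanged, tokens.gen unchanged); reused cached 0 without running.
  assets.gen: checked — values it read are unchanged (west.gen unchanged, cache.gen unchanged); reused cached 0 without running.
  gamma.gen: checked — values it read are unchanged (west.gen unchanged, assets.gen unchanged); reused cached 0 without running.
  filter.gen: checked — values it read are unchanged (gamma.gen unchanged); reused cached 0 without running.
  beta.gen: checked — values it read are unchanged (filter.gen unchanged, core.gen unchanged); reused cached 0 without running.
  layout.gen: runs — audit.gen 4->0; result 0.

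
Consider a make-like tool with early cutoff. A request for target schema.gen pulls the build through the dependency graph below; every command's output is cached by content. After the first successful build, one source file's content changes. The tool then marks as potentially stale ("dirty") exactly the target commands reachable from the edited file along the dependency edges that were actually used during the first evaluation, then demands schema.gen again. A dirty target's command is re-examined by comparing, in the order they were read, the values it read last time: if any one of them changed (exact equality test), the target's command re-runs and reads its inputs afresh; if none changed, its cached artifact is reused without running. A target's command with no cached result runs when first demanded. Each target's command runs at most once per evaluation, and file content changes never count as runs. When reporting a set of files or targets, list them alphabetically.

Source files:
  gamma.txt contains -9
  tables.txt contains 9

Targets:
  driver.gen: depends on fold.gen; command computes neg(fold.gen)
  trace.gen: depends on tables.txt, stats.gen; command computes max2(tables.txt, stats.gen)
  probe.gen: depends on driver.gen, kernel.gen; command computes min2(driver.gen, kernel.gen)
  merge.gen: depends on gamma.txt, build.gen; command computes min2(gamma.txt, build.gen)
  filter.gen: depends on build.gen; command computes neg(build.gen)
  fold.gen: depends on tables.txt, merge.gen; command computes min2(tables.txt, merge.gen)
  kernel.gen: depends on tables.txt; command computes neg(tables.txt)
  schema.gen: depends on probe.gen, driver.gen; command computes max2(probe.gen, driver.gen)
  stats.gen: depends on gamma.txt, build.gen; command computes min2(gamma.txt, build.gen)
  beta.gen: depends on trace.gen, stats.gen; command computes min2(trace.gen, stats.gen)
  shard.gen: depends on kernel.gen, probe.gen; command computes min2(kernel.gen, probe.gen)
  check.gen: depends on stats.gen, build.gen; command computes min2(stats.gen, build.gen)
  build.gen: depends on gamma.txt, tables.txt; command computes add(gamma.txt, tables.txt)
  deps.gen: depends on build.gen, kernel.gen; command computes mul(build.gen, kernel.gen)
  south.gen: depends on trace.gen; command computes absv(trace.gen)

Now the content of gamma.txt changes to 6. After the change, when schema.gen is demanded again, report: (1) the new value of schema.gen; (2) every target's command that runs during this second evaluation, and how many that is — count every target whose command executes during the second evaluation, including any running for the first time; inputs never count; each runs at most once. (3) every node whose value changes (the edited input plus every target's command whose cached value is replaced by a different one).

Demanding schema.gen again yields -6.
6 target commands run: build.gen, driver.gen, fold.gen, merge.gen, probe.gen, schema.gen.
The nodes whose values change: build.gen, driver.gen, fold.gen, gamma.txt, merge.gen, schema.gen.

First demand of the output computes:
  build.gen = add(-9, 9) = 0
  kernel.gen = neg(9) = -9
  merge.gen = min2(-9, 0) = -9
  fold.gen = min2(9, -9) = -9
  driver.gen = neg(-9) = 9
  probe.gen = min2(9, -9) = -9
  schema.gen = max2(-9, 9) = 9

After the edit, cleaning proceeds:
  build.gen: a read changed (gamma.txt -9->6) — executes, giving 15.
  merge.gen: a read changed (gamma.txt -9->6; build.gen 0->15) — executes, giving 6.
  fold.gen: a read changed (merge.gen -9->6) — executes, giving 6.
  driver.gen: a read changed (fold.gen -9->6) — executes, giving -6.
  probe.gen: a read changed (driver.gen 9->-6) — executes, giving -9 — identical to its old value.
  schema.gen: a read changed (driver.gen 9->-6) — executes, giving -6.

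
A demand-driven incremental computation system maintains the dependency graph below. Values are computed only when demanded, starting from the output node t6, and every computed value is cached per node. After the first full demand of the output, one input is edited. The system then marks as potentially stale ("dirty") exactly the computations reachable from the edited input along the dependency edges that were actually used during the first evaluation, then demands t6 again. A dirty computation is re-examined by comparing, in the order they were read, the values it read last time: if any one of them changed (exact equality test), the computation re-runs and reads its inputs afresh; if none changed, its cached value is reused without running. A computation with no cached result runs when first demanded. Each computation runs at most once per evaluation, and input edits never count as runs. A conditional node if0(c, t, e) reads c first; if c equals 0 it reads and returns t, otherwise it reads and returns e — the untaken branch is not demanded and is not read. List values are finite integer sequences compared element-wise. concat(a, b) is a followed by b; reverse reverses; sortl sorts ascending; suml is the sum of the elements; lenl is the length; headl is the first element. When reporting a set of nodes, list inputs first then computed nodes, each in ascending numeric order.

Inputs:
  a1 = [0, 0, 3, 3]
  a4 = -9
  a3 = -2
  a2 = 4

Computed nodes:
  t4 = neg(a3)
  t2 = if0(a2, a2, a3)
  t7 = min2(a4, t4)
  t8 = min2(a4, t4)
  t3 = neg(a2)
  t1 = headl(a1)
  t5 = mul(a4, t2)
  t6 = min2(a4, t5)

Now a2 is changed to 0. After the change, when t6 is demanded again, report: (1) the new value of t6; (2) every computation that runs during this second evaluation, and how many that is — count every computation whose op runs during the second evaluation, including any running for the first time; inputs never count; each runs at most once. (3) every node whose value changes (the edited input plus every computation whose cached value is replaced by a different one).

New value of t6: -9.
Computations that run: t2, t5, t6 — 3 in total.
Values that change: a2, t2, t5.

First evaluation (everything demanded from the output):
  t2 = if0(a2=4 -> else branch a3) = -2
  t5 = mul(-9, -2) = 18
  t6 = min2(-9, 18) = -9

Propagation after the edit:
  t2: runs — a2 4->0; result 0.
  t5: runs — t2 -2->0; result 0.
  t6: runs — t5 18->0; result -9 (same value as before).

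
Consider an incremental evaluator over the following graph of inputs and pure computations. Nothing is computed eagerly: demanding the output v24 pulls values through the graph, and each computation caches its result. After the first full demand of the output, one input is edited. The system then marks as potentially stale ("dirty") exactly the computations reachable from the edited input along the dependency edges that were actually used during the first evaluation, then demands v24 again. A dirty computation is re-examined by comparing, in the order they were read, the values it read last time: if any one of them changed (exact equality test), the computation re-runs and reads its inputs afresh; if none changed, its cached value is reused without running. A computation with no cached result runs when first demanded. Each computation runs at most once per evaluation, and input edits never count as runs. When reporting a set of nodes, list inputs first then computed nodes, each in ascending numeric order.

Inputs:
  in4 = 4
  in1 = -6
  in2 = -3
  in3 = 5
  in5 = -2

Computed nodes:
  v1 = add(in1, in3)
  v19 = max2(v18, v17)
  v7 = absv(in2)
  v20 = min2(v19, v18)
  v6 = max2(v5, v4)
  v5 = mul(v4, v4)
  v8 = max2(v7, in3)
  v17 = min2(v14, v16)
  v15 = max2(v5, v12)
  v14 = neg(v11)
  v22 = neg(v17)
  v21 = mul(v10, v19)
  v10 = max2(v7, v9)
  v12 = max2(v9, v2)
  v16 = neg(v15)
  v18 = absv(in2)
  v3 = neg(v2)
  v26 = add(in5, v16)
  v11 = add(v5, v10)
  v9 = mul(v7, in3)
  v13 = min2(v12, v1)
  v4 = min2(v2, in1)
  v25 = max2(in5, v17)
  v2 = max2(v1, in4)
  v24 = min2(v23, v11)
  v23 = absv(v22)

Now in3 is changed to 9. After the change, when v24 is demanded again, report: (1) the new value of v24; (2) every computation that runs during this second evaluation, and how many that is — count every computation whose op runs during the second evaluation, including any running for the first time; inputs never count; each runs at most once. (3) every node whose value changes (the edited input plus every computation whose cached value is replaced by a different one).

Initial pass — values computed on the first demand:
  v1 = add(-6, 5) = -1
  v2 = max2(-1, 4) = 4
  v4 = min2(4, -6) = -6
  v5 = mul(-6, -6) = 36
  v7 = absv(-3) = 3
  v9 = mul(3, 5) = 15
  v10 = max2(3, 15) = 15
  v11 = add(36, 15) = 51
  v12 = max2(15, 4) = 15
  v14 = neg(51) = -51
  v15 = max2(36, 15) = 36
  v16 = neg(36) = -36
  v17 = min2(-51, -36) = -51
  v22 = neg(-51) = 51
  v23 = absv(51) = 51
  v24 = min2(51, 51) = 51

Second demand — change propagation:
  v1: re-runs because in3 5->9; new result 3.
  v2: re-runs because v1 -1->3; new result 4 (unchanged).
  v4: re-examined; everything it read last time is the same (v2 unchanged, in1 unchanged) — cache -6 kept, no run.
  v5: re-examined; everything it read last time is the same (v4 unchanged, v4 unchanged) — cache 36 kept, no run.
  v9: re-runs because in3 5->9; new result 27.
  v10: re-runs because v9 15->27; new result 27.
  v11: re-runs because v10 15->27; new result 63.
  v12: re-runs because v9 15->27; new result 27.
  v14: re-runs because v11 51->63; new result -63.
  v15: re-runs because v12 15->27; new result 36 (unchanged).
  v16: re-examined; everything it read last time is the same (v15 unchanged) — cache -36 kept, no run.
  v17: re-runs because v14 -51->-63; new result -63.
  v22: re-runs because v17 -51->-63; new result 63.
  v23: re-runs because v22 51->63; new result 63.
  v24: re-runs because v23 51->63; v11 51->63; new result 63.

The important point: at v4 every value read last time is unchanged, so the dirty flag clears without a run.

v24 now evaluates to 63.
Run set: v1, v2, v9, v10, v11, v12, v14, v15, v17, v22, v23, v24 (12 run).
Changed values: in3, v1, v9, v10, v11, v12, v14, v17, v22, v23, v24.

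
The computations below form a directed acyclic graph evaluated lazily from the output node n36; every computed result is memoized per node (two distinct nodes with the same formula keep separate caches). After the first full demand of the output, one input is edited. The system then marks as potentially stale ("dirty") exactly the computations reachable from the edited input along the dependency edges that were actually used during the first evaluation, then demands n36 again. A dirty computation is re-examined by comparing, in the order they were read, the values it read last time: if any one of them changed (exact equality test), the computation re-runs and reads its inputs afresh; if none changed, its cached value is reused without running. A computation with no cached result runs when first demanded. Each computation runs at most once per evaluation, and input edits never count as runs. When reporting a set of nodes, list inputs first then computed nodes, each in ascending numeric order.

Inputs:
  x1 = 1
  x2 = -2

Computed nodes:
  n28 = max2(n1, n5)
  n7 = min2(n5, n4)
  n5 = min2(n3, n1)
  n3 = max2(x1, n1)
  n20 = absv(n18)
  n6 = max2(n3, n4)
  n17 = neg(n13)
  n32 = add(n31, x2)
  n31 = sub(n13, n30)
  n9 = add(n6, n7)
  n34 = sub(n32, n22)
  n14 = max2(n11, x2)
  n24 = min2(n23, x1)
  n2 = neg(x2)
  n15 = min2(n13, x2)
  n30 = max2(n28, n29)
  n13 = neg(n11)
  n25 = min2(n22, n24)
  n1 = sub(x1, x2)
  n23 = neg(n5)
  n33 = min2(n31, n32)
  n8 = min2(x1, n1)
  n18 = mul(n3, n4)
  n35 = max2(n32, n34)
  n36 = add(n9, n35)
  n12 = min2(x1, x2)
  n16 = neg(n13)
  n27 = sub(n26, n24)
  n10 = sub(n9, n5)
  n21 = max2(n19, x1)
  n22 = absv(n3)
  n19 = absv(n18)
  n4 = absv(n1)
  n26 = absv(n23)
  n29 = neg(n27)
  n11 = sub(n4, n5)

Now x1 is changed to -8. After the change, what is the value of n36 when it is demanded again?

First demand of the output computes:
  n1 = sub(1, -2) = 3
  n3 = max2(1, 3) = 3
  n4 = absv(3) = 3
  n5 = min2(3, 3) = 3
  n6 = max2(3, 3) = 3
  n7 = min2(3, 3) = 3
  n9 = add(3, 3) = 6
  n11 = sub(3, 3) = 0
  n13 = neg(0) = 0
  n22 = absv(3) = 3
  n23 = neg(3) = -3
  n24 = min2(-3, 1) = -3
  n26 = absv(-3) = 3
  n27 = sub(3, -3) = 6
  n28 = max2(3, 3) = 3
  n29 = neg(6) = -6
  n30 = max2(3, -6) = 3
  n31 = sub(0, 3) = -3
  n32 = add(-3, -2) = -5
  n34 = sub(-5, 3) = -8
  n35 = max2(-5, -8) = -5
  n36 = add(6, -5) = 1

After the edit, cleaning proceeds:
  n1: a read changed (x1 1->-8) — executes, giving -6.
  n3: a read changed (x1 1->-8; n1 3->-6) — executes, giving -6.
  n4: a read changed (n1 3->-6) — executes, giving 6.
  n5: a read changed (n3 3->-6; n1 3->-6) — executes, giving -6.
  n6: a read changed (n3 3->-6; n4 3->6) — executes, giving 6.
  n7: a read changed (n5 3->-6; n4 3->6) — executes, giving -6.
  n9: a read changed (n6 3->6; n7 3->-6) — executes, giving 0.
  n11: a read changed (n4 3->6; n5 3->-6) — executes, giving 12.
  n13: a read changed (n11 0->12) — executes, giving -12.
  n22: a read changed (n3 3->-6) — executes, giving 6.
  n23: a read changed (n5 3->-6) — executes, giving 6.
  n24: a read changed (n23 -3->6; x1 1->-8) — executes, giving -8.
  n26: a read changed (n23 -3->6) — executes, giving 6.
  n27: a read changed (n26 3->6; n24 -3->-8) — executes, giving 14.
  n28: a read changed (n1 3->-6; n5 3->-6) — executes, giving -6.
  n29: a read changed (n27 6->14) — executes, giving -14.
  n30: a read changed (n28 3->-6; n29 -6->-14) — executes, giving -6.
  n31: a read changed (n13 0->-12; n30 3->-6) — executes, giving -6.
  n32: a read changed (n31 -3->-6) — executes, giving -8.
  n34: a read changed (n32 -5->-8; n22 3->6) — executes, giving -14.
  n35: a read changed (n32 -5->-8; n34 -8->-14) — executes, giving -8.
  n36: a read changed (n9 6->0; n35 -5->-8) — executes, giving -8.

Demanding n36 again yields -8.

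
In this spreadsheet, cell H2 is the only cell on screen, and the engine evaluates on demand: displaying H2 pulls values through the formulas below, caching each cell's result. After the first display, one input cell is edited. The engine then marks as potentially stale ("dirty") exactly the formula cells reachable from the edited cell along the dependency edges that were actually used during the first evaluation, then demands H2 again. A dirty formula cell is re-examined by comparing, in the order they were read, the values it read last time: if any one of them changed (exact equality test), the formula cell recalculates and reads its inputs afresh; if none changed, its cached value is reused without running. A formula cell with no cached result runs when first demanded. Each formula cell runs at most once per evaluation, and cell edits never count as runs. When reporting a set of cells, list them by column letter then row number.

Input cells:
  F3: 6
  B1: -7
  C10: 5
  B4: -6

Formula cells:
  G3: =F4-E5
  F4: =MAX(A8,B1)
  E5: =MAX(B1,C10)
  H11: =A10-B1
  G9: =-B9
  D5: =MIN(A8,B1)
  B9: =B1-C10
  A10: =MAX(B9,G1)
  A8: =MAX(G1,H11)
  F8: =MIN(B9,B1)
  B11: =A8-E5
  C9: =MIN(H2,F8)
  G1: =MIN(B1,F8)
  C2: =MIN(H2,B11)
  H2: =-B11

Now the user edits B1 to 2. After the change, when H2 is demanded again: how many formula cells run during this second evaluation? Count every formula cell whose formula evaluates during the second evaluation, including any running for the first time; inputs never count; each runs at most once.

Initial pass — values computed on the first demand:
  B9 = -7 - 5 = -12
  E5 = MAX(-7, 5) = 5
  F8 = MIN(-12, -7) = -12
  G1 = MIN(-7, -12) = -12
  A10 = MAX(-12, -12) = -12
  H11 = -12 - -7 = -5
  A8 = MAX(-12, -5) = -5
  B11 = -5 - 5 = -10
  H2 = -(-10) = 10

Second demand — change propagation:
  B9: re-runs because B1 -7->2; new result -3.
  E5: re-runs because B1 -7->2; new result 5 (unchanged).
  F8: re-runs because B9 -12->-3; B1 -7->2; new result -3.
  G1: re-runs because B1 -7->2; F8 -12->-3; new result -3.
  A10: re-runs because B9 -12->-3; G1 -12->-3; new result -3.
  H11: re-runs because A10 -12->-3; B1 -7->2; new result -5 (unchanged).
  A8: re-runs because G1 -12->-3; new result -3.
  B11: re-runs because A8 -5->-3; new result -8.
  H2: re-runs because B11 -10->-8; new result 8.

Run set: A8, A10, B9, B11, E5, F8, G1, H2, H11 (9 run).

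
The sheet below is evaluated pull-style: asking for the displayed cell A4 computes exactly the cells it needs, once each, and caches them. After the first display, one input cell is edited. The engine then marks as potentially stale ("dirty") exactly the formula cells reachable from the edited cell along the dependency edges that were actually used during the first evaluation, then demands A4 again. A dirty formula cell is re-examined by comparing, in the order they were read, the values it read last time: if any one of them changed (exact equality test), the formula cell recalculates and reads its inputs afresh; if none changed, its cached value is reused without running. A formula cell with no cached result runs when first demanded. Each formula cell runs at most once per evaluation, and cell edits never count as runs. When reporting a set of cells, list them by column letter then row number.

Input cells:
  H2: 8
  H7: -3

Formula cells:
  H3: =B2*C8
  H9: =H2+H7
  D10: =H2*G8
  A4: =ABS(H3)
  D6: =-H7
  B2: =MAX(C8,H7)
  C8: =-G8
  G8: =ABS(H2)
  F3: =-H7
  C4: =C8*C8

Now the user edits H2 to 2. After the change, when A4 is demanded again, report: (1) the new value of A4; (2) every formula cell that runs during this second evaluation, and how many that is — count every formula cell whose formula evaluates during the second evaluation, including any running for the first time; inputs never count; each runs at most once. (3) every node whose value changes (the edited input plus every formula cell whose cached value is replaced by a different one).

First demand of the output computes:
  G8 = ABS(8) = 8
  C8 = -(8) = -8
  B2 = MAX(-8, -3) = -3
  H3 = -3 * -8 = 24
  A4 = ABS(24) = 24

After the edit, cleaning proceeds:
  G8: a read changed (H2 8->2) — executes, giving 2.
  C8: a read changed (G8 8->2) — executes, giving -2.
  B2: a read changed (C8 -8->-2) — executes, giving -2.
  H3: a read changed (B2 -3->-2; C8 -8->-2) — executes, giving 4.
  A4: a read changed (H3 24->4) — executes, giving 4.

Demanding A4 again yields 4.
5 formula cells run: A4, B2, C8, G8, H3.
The nodes whose values change: A4, B2, C8, G8, H2, H3.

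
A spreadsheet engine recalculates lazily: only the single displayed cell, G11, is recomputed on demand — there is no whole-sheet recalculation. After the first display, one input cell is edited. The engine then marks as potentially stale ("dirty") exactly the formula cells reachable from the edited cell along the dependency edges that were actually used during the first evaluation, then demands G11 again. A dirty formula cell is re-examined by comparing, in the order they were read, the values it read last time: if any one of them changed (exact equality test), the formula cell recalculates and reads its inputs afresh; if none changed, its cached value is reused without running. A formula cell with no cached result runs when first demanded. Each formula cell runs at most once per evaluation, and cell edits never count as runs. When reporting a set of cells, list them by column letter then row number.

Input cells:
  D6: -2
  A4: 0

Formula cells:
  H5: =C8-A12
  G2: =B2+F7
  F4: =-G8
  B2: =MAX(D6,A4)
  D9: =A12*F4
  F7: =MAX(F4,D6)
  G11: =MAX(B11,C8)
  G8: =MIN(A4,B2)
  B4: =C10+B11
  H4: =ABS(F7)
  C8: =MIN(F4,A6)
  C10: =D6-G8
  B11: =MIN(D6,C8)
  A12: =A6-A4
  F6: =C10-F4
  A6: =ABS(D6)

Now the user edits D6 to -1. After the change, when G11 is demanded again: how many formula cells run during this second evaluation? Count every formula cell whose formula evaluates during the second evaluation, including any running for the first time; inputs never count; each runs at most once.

Formula cells that run: A6, B2, B11, C8, G11 — 5 in total.
Key observation: the cutoff stops propagation at G8 — its inputs' values are unchanged, so it reuses its cache.

First evaluation (everything demanded from the output):
  A6 = ABS(-2) = 2
  B2 = MAX(-2, 0) = 0
  G8 = MIN(0, 0) = 0
  F4 = -(0) = 0
  C8 = MIN(0, 2) = 0
  B11 = MIN(-2, 0) = -2
  G11 = MAX(-2, 0) = 0

Propagation after the edit:
  A6: runs — D6 -2->-1; result 1.
  B2: runs — D6 -2->-1; result 0 (same value as before).
  G8: checked — values it read are unchanged (A4 unchanged, B2 unchanged); reused cached 0 without running.
  F4: checked — values it read are unchanged (G8 unchanged); reused cached 0 without running.
  C8: runs — A6 2->1; result 0 (same value as before).
  B11: runs — D6 -2->-1; result -1.
  G11: runs — B11 -2->-1; result 0 (same value as before).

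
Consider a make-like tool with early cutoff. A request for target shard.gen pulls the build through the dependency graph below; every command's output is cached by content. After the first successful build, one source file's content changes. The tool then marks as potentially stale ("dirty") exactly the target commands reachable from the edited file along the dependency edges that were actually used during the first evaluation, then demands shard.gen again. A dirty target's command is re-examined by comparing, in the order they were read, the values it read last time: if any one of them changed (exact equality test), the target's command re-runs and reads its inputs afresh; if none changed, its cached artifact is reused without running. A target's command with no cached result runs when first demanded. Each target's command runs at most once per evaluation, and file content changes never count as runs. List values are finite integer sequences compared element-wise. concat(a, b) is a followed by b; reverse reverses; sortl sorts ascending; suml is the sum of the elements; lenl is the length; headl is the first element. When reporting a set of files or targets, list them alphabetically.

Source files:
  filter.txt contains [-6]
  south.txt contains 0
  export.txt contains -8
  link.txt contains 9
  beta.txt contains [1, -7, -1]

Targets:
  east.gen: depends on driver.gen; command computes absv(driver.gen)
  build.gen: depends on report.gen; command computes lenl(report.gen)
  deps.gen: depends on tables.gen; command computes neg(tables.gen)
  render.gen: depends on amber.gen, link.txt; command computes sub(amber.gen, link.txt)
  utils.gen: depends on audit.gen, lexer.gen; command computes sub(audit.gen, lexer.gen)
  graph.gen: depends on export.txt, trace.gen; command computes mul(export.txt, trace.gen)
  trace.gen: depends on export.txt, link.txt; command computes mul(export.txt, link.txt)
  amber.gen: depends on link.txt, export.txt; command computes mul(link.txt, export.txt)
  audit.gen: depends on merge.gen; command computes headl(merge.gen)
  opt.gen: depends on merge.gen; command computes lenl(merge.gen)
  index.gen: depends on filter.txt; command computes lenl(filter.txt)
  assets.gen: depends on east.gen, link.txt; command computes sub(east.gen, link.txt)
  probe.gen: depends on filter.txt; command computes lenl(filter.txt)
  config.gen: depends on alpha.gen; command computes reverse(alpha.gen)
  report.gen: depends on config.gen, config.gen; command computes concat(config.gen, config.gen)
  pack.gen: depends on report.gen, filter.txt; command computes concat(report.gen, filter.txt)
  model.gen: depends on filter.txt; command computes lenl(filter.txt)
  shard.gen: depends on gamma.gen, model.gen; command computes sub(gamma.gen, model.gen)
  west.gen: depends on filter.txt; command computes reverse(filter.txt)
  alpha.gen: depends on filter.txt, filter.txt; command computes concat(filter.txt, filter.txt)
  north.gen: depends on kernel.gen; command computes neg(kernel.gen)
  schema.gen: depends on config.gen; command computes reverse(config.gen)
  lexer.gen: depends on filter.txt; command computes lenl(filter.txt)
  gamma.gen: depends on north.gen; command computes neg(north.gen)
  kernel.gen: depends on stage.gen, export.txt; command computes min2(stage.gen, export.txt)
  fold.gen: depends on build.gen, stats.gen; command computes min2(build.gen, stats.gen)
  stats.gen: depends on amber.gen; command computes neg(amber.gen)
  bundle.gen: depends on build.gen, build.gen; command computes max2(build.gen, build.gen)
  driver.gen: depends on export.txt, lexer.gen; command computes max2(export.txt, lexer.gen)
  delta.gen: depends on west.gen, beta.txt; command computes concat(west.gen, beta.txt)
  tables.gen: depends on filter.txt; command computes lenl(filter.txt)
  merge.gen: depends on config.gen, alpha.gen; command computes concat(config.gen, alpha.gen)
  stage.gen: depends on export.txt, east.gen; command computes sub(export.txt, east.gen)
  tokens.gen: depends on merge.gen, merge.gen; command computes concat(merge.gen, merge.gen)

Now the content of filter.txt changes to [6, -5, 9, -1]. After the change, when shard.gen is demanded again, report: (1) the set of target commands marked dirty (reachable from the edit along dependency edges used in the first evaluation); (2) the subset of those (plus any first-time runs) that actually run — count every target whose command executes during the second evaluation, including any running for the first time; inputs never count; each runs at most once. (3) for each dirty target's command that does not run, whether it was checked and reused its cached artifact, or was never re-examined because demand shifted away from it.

First demand of the output computes:
  lexer.gen = lenl([-6]) = 1
  driver.gen = max2(-8, 1) = 1
  east.gen = absv(1) = 1
  model.gen = lenl([-6]) = 1
  stage.gen = sub(-8, 1) = -9
  kernel.gen = min2(-9, -8) = -9
  north.gen = neg(-9) = 9
  gamma.gen = neg(9) = -9
  shard.gen = sub(-9, 1) = -10

After the edit, cleaning proceeds:
  lexer.gen: a read changed (filter.txt [-6]->[6, -5, 9, -1]) — executes, giving 4.
  driver.gen: a read changed (lexer.gen 1->4) — executes, giving 4.
  east.gen: a read changed (driver.gen 1->4) — executes, giving 4.
  model.gen: a read changed (filter.txt [-6]->[6, -5, 9, -1]) — executes, giving 4.
  stage.gen: a read changed (east.gen 1->4) — executes, giving -12.
  kernel.gen: a read changed (stage.gen -9->-12) — executes, giving -12.
  north.gen: a read changed (kernel.gen -9->-12) — executes, giving 12.
  gamma.gen: a read changed (north.gen 9->12) — executes, giving -12.
  shard.gen: a read changed (gamma.gen -9->-12; model.gen 1->4) — executes, giving -16.

The edit dirties: driver.gen, east.gen, gamma.gen, kernel.gen, lexer.gen, model.gen, north.gen, shard.gen, stage.gen.
9 target commands run: driver.gen, east.gen, gamma.gen, kernel.gen, lexer.gen, model.gen, north.gen, shard.gen, stage.gen.
No dirty target's command escaped a run.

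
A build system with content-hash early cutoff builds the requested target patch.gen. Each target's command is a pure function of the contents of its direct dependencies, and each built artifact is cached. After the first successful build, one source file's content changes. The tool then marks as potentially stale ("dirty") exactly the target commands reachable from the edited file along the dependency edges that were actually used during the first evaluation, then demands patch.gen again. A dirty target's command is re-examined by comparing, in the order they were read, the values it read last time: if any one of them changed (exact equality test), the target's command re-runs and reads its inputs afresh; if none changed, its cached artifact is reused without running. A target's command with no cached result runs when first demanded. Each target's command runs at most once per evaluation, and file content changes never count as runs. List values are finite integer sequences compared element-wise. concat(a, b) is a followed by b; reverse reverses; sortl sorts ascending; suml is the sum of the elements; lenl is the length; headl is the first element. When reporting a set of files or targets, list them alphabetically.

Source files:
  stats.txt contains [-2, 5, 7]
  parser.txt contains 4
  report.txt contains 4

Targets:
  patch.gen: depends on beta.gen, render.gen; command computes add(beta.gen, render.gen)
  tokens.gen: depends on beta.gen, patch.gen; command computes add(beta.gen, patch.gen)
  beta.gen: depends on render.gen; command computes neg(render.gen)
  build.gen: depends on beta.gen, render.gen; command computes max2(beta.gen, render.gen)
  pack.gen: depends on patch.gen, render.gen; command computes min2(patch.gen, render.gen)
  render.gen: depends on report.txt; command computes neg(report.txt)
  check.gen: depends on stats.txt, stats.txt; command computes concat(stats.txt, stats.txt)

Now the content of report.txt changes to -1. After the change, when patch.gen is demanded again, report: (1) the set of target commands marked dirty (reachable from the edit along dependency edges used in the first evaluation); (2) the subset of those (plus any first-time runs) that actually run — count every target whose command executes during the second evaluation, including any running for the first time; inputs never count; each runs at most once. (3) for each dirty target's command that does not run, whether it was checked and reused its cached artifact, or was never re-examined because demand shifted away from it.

Marked dirty: beta.gen, patch.gen, render.gen.
Target commands that run: beta.gen, patch.gen, render.gen — 3 in total.
Every dirty target's command ran.

First evaluation (everything demanded from the output):
  render.gen = neg(4) = -4
  beta.gen = neg(-4) = 4
  patch.gen = add(4, -4) = 0

Propagation after the edit:
  render.gen: runs — report.txt 4->-1; result 1.
  beta.gen: runs — render.gen -4->1; result -1.
  patch.gen: runs — beta.gen 4->-1; render.gen -4->1; result 0 (same value as before).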